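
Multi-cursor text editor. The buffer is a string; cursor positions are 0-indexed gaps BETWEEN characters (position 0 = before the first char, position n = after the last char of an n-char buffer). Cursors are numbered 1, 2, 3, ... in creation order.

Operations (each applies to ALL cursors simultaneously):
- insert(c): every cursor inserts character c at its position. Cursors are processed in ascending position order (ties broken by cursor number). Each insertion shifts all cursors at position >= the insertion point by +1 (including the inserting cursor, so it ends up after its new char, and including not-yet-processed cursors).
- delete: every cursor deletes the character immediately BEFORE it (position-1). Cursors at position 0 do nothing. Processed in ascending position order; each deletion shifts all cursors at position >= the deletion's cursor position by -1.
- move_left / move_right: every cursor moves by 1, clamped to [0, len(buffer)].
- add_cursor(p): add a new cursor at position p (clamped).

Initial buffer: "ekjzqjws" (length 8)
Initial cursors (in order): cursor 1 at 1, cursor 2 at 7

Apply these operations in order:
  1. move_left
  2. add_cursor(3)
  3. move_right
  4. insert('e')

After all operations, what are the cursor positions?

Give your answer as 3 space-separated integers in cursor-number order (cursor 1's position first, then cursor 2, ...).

Answer: 2 10 6

Derivation:
After op 1 (move_left): buffer="ekjzqjws" (len 8), cursors c1@0 c2@6, authorship ........
After op 2 (add_cursor(3)): buffer="ekjzqjws" (len 8), cursors c1@0 c3@3 c2@6, authorship ........
After op 3 (move_right): buffer="ekjzqjws" (len 8), cursors c1@1 c3@4 c2@7, authorship ........
After op 4 (insert('e')): buffer="eekjzeqjwes" (len 11), cursors c1@2 c3@6 c2@10, authorship .1...3...2.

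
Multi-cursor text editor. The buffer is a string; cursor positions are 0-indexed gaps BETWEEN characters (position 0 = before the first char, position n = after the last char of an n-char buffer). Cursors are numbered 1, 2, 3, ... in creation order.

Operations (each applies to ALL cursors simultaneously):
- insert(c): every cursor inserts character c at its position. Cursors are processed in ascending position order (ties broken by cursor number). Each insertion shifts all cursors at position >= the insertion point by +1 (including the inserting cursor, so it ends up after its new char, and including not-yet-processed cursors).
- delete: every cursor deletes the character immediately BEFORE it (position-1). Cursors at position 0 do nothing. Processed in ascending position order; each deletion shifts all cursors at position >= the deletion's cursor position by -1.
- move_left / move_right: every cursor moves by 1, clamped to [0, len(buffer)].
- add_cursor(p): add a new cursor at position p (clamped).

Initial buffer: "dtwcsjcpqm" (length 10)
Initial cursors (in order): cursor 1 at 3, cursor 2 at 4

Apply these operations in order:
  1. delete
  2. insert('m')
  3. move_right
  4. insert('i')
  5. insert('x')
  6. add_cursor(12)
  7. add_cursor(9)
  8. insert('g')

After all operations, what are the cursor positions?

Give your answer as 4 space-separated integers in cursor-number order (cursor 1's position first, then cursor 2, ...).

After op 1 (delete): buffer="dtsjcpqm" (len 8), cursors c1@2 c2@2, authorship ........
After op 2 (insert('m')): buffer="dtmmsjcpqm" (len 10), cursors c1@4 c2@4, authorship ..12......
After op 3 (move_right): buffer="dtmmsjcpqm" (len 10), cursors c1@5 c2@5, authorship ..12......
After op 4 (insert('i')): buffer="dtmmsiijcpqm" (len 12), cursors c1@7 c2@7, authorship ..12.12.....
After op 5 (insert('x')): buffer="dtmmsiixxjcpqm" (len 14), cursors c1@9 c2@9, authorship ..12.1212.....
After op 6 (add_cursor(12)): buffer="dtmmsiixxjcpqm" (len 14), cursors c1@9 c2@9 c3@12, authorship ..12.1212.....
After op 7 (add_cursor(9)): buffer="dtmmsiixxjcpqm" (len 14), cursors c1@9 c2@9 c4@9 c3@12, authorship ..12.1212.....
After op 8 (insert('g')): buffer="dtmmsiixxgggjcpgqm" (len 18), cursors c1@12 c2@12 c4@12 c3@16, authorship ..12.1212124...3..

Answer: 12 12 16 12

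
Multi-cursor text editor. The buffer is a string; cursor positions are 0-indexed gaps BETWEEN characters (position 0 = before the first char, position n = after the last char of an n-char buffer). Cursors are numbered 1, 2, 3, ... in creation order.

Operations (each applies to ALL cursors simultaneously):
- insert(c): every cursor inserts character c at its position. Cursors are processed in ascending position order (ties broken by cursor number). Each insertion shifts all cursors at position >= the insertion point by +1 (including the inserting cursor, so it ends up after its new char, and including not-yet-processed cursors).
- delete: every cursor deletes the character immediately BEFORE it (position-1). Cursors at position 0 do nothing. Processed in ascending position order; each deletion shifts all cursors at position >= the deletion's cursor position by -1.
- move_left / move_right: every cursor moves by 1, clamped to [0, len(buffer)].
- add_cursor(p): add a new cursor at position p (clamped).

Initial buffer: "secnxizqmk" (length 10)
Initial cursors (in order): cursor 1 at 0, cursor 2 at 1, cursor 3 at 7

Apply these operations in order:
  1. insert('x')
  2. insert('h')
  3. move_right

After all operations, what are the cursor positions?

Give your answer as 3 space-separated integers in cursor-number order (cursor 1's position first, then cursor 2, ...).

Answer: 3 6 14

Derivation:
After op 1 (insert('x')): buffer="xsxecnxizxqmk" (len 13), cursors c1@1 c2@3 c3@10, authorship 1.2......3...
After op 2 (insert('h')): buffer="xhsxhecnxizxhqmk" (len 16), cursors c1@2 c2@5 c3@13, authorship 11.22......33...
After op 3 (move_right): buffer="xhsxhecnxizxhqmk" (len 16), cursors c1@3 c2@6 c3@14, authorship 11.22......33...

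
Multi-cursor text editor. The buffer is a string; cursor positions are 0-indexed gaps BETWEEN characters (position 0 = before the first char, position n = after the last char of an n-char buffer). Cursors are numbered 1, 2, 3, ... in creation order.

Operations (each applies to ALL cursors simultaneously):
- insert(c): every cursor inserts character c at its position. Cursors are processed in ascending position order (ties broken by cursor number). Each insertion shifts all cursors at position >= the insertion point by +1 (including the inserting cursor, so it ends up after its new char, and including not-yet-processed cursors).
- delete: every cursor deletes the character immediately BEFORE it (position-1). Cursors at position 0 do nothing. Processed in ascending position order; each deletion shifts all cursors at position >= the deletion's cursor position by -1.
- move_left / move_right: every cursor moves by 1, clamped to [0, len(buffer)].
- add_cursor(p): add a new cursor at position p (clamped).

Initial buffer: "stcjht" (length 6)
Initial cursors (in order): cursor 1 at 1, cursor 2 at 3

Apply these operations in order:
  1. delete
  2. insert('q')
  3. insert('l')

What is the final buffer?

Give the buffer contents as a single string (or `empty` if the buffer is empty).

Answer: qltqljht

Derivation:
After op 1 (delete): buffer="tjht" (len 4), cursors c1@0 c2@1, authorship ....
After op 2 (insert('q')): buffer="qtqjht" (len 6), cursors c1@1 c2@3, authorship 1.2...
After op 3 (insert('l')): buffer="qltqljht" (len 8), cursors c1@2 c2@5, authorship 11.22...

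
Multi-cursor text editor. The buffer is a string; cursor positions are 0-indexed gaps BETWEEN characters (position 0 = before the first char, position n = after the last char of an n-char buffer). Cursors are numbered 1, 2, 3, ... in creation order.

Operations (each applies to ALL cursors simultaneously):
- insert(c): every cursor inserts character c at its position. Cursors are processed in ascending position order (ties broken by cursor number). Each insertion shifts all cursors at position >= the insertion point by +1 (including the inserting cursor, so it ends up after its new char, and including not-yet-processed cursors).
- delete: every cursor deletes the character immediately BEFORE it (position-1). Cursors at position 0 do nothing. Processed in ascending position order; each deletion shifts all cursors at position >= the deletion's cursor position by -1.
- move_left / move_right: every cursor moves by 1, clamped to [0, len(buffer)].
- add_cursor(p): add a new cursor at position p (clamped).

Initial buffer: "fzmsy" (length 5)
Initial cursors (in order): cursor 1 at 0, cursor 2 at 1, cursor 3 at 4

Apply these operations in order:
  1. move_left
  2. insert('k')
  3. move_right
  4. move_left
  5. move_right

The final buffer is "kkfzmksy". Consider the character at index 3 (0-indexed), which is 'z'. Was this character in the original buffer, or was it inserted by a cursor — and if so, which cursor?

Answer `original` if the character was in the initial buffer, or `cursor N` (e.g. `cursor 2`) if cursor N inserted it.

Answer: original

Derivation:
After op 1 (move_left): buffer="fzmsy" (len 5), cursors c1@0 c2@0 c3@3, authorship .....
After op 2 (insert('k')): buffer="kkfzmksy" (len 8), cursors c1@2 c2@2 c3@6, authorship 12...3..
After op 3 (move_right): buffer="kkfzmksy" (len 8), cursors c1@3 c2@3 c3@7, authorship 12...3..
After op 4 (move_left): buffer="kkfzmksy" (len 8), cursors c1@2 c2@2 c3@6, authorship 12...3..
After op 5 (move_right): buffer="kkfzmksy" (len 8), cursors c1@3 c2@3 c3@7, authorship 12...3..
Authorship (.=original, N=cursor N): 1 2 . . . 3 . .
Index 3: author = original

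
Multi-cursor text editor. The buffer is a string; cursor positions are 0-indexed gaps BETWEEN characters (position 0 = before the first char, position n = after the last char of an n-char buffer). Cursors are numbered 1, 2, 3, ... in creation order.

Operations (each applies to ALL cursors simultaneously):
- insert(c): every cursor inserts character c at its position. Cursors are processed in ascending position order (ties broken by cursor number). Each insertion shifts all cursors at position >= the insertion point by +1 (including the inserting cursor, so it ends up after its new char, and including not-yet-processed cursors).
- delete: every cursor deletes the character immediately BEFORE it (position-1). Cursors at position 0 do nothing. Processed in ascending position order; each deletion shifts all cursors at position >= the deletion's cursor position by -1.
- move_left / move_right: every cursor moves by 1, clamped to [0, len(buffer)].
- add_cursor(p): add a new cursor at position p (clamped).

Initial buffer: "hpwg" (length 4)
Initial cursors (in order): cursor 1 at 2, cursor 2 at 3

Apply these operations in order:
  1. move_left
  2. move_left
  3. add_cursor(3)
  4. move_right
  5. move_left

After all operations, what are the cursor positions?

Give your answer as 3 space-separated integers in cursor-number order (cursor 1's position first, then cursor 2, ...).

Answer: 0 1 3

Derivation:
After op 1 (move_left): buffer="hpwg" (len 4), cursors c1@1 c2@2, authorship ....
After op 2 (move_left): buffer="hpwg" (len 4), cursors c1@0 c2@1, authorship ....
After op 3 (add_cursor(3)): buffer="hpwg" (len 4), cursors c1@0 c2@1 c3@3, authorship ....
After op 4 (move_right): buffer="hpwg" (len 4), cursors c1@1 c2@2 c3@4, authorship ....
After op 5 (move_left): buffer="hpwg" (len 4), cursors c1@0 c2@1 c3@3, authorship ....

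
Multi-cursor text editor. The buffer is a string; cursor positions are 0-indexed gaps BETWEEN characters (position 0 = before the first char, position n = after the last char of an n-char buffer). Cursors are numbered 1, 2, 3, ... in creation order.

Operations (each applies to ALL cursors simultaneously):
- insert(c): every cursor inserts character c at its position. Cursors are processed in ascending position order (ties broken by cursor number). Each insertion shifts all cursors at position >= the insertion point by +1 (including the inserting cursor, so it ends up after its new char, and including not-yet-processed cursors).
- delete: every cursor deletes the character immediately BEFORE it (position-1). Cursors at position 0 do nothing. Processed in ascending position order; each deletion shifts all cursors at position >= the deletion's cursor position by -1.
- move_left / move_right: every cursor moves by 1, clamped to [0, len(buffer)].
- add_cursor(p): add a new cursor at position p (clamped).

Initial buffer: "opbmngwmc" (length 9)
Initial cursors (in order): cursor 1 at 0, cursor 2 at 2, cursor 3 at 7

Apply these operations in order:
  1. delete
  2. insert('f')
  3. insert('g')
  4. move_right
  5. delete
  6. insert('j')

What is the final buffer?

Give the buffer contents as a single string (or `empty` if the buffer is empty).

Answer: fgjfgjmngfgjc

Derivation:
After op 1 (delete): buffer="obmngmc" (len 7), cursors c1@0 c2@1 c3@5, authorship .......
After op 2 (insert('f')): buffer="fofbmngfmc" (len 10), cursors c1@1 c2@3 c3@8, authorship 1.2....3..
After op 3 (insert('g')): buffer="fgofgbmngfgmc" (len 13), cursors c1@2 c2@5 c3@11, authorship 11.22....33..
After op 4 (move_right): buffer="fgofgbmngfgmc" (len 13), cursors c1@3 c2@6 c3@12, authorship 11.22....33..
After op 5 (delete): buffer="fgfgmngfgc" (len 10), cursors c1@2 c2@4 c3@9, authorship 1122...33.
After op 6 (insert('j')): buffer="fgjfgjmngfgjc" (len 13), cursors c1@3 c2@6 c3@12, authorship 111222...333.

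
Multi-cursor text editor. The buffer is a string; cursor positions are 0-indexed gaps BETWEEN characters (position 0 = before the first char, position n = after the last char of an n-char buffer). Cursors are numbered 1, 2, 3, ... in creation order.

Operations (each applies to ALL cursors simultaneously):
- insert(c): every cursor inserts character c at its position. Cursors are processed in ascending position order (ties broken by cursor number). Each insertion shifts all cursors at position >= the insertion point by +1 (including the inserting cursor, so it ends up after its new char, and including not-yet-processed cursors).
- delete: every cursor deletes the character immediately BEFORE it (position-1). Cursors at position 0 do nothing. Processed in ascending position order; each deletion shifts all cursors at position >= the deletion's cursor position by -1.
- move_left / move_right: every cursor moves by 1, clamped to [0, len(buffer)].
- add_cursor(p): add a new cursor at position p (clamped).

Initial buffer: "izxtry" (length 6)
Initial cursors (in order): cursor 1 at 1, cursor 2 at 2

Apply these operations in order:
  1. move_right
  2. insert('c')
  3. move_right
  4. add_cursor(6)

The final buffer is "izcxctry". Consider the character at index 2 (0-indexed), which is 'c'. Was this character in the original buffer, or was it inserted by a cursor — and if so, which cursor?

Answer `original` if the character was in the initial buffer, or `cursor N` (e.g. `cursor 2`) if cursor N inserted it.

Answer: cursor 1

Derivation:
After op 1 (move_right): buffer="izxtry" (len 6), cursors c1@2 c2@3, authorship ......
After op 2 (insert('c')): buffer="izcxctry" (len 8), cursors c1@3 c2@5, authorship ..1.2...
After op 3 (move_right): buffer="izcxctry" (len 8), cursors c1@4 c2@6, authorship ..1.2...
After op 4 (add_cursor(6)): buffer="izcxctry" (len 8), cursors c1@4 c2@6 c3@6, authorship ..1.2...
Authorship (.=original, N=cursor N): . . 1 . 2 . . .
Index 2: author = 1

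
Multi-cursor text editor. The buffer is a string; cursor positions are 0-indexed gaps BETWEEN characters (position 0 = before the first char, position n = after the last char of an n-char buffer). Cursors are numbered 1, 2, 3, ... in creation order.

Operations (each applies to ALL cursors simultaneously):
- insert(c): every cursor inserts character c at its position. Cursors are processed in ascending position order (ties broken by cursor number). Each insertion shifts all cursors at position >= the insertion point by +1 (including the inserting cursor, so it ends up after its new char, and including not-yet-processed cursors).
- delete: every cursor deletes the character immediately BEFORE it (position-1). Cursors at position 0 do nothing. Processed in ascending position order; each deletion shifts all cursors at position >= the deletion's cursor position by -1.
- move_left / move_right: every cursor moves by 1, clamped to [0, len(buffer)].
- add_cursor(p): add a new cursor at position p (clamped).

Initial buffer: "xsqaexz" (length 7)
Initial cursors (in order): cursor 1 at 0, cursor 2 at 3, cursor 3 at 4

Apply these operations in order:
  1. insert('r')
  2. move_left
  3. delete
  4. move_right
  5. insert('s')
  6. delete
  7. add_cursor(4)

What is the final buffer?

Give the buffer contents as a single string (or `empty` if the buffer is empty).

Answer: rxsrrexz

Derivation:
After op 1 (insert('r')): buffer="rxsqrarexz" (len 10), cursors c1@1 c2@5 c3@7, authorship 1...2.3...
After op 2 (move_left): buffer="rxsqrarexz" (len 10), cursors c1@0 c2@4 c3@6, authorship 1...2.3...
After op 3 (delete): buffer="rxsrrexz" (len 8), cursors c1@0 c2@3 c3@4, authorship 1..23...
After op 4 (move_right): buffer="rxsrrexz" (len 8), cursors c1@1 c2@4 c3@5, authorship 1..23...
After op 5 (insert('s')): buffer="rsxsrsrsexz" (len 11), cursors c1@2 c2@6 c3@8, authorship 11..2233...
After op 6 (delete): buffer="rxsrrexz" (len 8), cursors c1@1 c2@4 c3@5, authorship 1..23...
After op 7 (add_cursor(4)): buffer="rxsrrexz" (len 8), cursors c1@1 c2@4 c4@4 c3@5, authorship 1..23...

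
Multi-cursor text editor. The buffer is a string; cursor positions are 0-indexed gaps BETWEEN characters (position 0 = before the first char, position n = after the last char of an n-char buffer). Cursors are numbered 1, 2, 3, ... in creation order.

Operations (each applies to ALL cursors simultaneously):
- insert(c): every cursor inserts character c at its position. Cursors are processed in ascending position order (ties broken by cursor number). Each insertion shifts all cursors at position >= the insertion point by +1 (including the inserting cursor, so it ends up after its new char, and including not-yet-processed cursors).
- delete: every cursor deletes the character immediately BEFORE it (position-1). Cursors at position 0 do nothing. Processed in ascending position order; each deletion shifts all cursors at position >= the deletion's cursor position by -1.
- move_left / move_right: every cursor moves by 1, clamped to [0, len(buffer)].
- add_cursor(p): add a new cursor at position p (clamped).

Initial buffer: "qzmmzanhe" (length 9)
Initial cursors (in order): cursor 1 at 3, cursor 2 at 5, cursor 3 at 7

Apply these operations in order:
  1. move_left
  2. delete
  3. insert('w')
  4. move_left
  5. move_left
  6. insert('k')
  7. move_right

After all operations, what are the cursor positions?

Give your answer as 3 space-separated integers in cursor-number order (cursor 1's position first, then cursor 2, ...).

Answer: 2 5 8

Derivation:
After op 1 (move_left): buffer="qzmmzanhe" (len 9), cursors c1@2 c2@4 c3@6, authorship .........
After op 2 (delete): buffer="qmznhe" (len 6), cursors c1@1 c2@2 c3@3, authorship ......
After op 3 (insert('w')): buffer="qwmwzwnhe" (len 9), cursors c1@2 c2@4 c3@6, authorship .1.2.3...
After op 4 (move_left): buffer="qwmwzwnhe" (len 9), cursors c1@1 c2@3 c3@5, authorship .1.2.3...
After op 5 (move_left): buffer="qwmwzwnhe" (len 9), cursors c1@0 c2@2 c3@4, authorship .1.2.3...
After op 6 (insert('k')): buffer="kqwkmwkzwnhe" (len 12), cursors c1@1 c2@4 c3@7, authorship 1.12.23.3...
After op 7 (move_right): buffer="kqwkmwkzwnhe" (len 12), cursors c1@2 c2@5 c3@8, authorship 1.12.23.3...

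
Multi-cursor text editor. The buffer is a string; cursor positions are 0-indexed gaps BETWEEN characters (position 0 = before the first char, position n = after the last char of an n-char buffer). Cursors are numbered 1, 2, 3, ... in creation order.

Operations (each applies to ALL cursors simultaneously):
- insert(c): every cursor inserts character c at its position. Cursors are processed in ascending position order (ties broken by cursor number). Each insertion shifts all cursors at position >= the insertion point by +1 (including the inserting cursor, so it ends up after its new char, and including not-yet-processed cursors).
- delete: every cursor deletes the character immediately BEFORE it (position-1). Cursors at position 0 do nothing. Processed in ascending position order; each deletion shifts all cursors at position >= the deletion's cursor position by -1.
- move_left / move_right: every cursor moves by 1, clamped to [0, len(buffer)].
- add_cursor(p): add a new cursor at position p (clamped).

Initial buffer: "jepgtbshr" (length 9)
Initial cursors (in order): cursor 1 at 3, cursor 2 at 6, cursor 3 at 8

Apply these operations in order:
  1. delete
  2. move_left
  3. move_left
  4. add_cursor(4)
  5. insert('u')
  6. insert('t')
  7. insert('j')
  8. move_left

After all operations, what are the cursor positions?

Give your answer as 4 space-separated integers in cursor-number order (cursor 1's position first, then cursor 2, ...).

Answer: 2 7 11 15

Derivation:
After op 1 (delete): buffer="jegtsr" (len 6), cursors c1@2 c2@4 c3@5, authorship ......
After op 2 (move_left): buffer="jegtsr" (len 6), cursors c1@1 c2@3 c3@4, authorship ......
After op 3 (move_left): buffer="jegtsr" (len 6), cursors c1@0 c2@2 c3@3, authorship ......
After op 4 (add_cursor(4)): buffer="jegtsr" (len 6), cursors c1@0 c2@2 c3@3 c4@4, authorship ......
After op 5 (insert('u')): buffer="ujeugutusr" (len 10), cursors c1@1 c2@4 c3@6 c4@8, authorship 1..2.3.4..
After op 6 (insert('t')): buffer="utjeutguttutsr" (len 14), cursors c1@2 c2@6 c3@9 c4@12, authorship 11..22.33.44..
After op 7 (insert('j')): buffer="utjjeutjgutjtutjsr" (len 18), cursors c1@3 c2@8 c3@12 c4@16, authorship 111..222.333.444..
After op 8 (move_left): buffer="utjjeutjgutjtutjsr" (len 18), cursors c1@2 c2@7 c3@11 c4@15, authorship 111..222.333.444..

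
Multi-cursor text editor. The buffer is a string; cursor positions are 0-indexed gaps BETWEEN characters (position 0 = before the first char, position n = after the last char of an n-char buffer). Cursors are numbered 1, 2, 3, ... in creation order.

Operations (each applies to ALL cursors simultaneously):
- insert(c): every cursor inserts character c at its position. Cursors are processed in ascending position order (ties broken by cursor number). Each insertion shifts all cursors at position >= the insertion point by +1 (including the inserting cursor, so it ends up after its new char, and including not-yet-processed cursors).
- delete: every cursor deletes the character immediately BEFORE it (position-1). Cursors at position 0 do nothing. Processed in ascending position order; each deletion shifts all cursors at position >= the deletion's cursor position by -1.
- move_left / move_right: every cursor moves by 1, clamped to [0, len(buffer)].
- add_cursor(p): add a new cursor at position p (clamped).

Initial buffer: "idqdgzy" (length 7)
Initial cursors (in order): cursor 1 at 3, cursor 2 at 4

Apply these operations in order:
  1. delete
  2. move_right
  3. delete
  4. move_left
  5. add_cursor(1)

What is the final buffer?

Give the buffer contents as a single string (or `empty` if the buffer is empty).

Answer: izy

Derivation:
After op 1 (delete): buffer="idgzy" (len 5), cursors c1@2 c2@2, authorship .....
After op 2 (move_right): buffer="idgzy" (len 5), cursors c1@3 c2@3, authorship .....
After op 3 (delete): buffer="izy" (len 3), cursors c1@1 c2@1, authorship ...
After op 4 (move_left): buffer="izy" (len 3), cursors c1@0 c2@0, authorship ...
After op 5 (add_cursor(1)): buffer="izy" (len 3), cursors c1@0 c2@0 c3@1, authorship ...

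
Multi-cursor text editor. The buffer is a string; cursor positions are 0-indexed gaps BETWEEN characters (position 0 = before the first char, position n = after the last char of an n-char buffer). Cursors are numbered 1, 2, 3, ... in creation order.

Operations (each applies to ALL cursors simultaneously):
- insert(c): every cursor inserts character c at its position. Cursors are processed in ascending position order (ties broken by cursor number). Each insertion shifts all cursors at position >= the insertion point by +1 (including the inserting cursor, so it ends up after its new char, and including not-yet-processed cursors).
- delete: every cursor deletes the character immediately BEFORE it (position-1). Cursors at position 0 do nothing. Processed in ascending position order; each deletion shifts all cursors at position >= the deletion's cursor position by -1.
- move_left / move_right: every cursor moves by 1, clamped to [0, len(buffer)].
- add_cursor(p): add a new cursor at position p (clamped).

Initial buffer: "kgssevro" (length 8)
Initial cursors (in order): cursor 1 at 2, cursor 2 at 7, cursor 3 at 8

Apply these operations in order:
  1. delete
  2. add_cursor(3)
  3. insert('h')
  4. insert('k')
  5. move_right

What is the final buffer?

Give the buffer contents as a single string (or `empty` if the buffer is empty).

After op 1 (delete): buffer="kssev" (len 5), cursors c1@1 c2@5 c3@5, authorship .....
After op 2 (add_cursor(3)): buffer="kssev" (len 5), cursors c1@1 c4@3 c2@5 c3@5, authorship .....
After op 3 (insert('h')): buffer="khsshevhh" (len 9), cursors c1@2 c4@5 c2@9 c3@9, authorship .1..4..23
After op 4 (insert('k')): buffer="khksshkevhhkk" (len 13), cursors c1@3 c4@7 c2@13 c3@13, authorship .11..44..2323
After op 5 (move_right): buffer="khksshkevhhkk" (len 13), cursors c1@4 c4@8 c2@13 c3@13, authorship .11..44..2323

Answer: khksshkevhhkk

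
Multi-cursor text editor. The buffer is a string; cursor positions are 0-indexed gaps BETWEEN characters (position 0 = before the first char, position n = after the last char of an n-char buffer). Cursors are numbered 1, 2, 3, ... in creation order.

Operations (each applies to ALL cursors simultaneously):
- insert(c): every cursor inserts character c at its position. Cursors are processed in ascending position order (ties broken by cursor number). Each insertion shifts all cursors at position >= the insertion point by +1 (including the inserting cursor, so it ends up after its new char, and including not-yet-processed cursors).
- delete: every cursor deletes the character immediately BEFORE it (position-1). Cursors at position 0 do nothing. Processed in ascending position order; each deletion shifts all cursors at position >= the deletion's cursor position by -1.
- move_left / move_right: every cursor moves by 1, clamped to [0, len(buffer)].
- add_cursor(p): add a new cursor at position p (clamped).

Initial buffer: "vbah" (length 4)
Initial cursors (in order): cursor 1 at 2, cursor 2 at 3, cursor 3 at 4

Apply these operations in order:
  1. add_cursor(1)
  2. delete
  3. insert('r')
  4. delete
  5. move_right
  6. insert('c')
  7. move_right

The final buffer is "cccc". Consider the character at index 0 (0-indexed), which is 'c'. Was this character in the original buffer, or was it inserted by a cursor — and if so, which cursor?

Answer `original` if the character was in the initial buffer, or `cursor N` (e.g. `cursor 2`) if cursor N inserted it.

After op 1 (add_cursor(1)): buffer="vbah" (len 4), cursors c4@1 c1@2 c2@3 c3@4, authorship ....
After op 2 (delete): buffer="" (len 0), cursors c1@0 c2@0 c3@0 c4@0, authorship 
After op 3 (insert('r')): buffer="rrrr" (len 4), cursors c1@4 c2@4 c3@4 c4@4, authorship 1234
After op 4 (delete): buffer="" (len 0), cursors c1@0 c2@0 c3@0 c4@0, authorship 
After op 5 (move_right): buffer="" (len 0), cursors c1@0 c2@0 c3@0 c4@0, authorship 
After op 6 (insert('c')): buffer="cccc" (len 4), cursors c1@4 c2@4 c3@4 c4@4, authorship 1234
After op 7 (move_right): buffer="cccc" (len 4), cursors c1@4 c2@4 c3@4 c4@4, authorship 1234
Authorship (.=original, N=cursor N): 1 2 3 4
Index 0: author = 1

Answer: cursor 1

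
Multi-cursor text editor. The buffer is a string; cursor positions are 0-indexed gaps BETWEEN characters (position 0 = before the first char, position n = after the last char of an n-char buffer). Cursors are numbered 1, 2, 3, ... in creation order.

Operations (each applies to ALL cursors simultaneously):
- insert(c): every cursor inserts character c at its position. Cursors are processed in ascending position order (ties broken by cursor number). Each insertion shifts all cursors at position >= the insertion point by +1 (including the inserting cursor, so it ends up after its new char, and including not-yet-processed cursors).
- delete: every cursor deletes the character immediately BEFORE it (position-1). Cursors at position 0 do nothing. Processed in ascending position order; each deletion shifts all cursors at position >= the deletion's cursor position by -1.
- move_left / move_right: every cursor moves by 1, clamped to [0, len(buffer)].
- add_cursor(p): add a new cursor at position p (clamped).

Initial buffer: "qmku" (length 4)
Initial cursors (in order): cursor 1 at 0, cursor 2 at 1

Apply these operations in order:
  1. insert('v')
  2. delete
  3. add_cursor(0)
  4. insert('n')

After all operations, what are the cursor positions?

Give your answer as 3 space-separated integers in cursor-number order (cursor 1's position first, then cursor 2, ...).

After op 1 (insert('v')): buffer="vqvmku" (len 6), cursors c1@1 c2@3, authorship 1.2...
After op 2 (delete): buffer="qmku" (len 4), cursors c1@0 c2@1, authorship ....
After op 3 (add_cursor(0)): buffer="qmku" (len 4), cursors c1@0 c3@0 c2@1, authorship ....
After op 4 (insert('n')): buffer="nnqnmku" (len 7), cursors c1@2 c3@2 c2@4, authorship 13.2...

Answer: 2 4 2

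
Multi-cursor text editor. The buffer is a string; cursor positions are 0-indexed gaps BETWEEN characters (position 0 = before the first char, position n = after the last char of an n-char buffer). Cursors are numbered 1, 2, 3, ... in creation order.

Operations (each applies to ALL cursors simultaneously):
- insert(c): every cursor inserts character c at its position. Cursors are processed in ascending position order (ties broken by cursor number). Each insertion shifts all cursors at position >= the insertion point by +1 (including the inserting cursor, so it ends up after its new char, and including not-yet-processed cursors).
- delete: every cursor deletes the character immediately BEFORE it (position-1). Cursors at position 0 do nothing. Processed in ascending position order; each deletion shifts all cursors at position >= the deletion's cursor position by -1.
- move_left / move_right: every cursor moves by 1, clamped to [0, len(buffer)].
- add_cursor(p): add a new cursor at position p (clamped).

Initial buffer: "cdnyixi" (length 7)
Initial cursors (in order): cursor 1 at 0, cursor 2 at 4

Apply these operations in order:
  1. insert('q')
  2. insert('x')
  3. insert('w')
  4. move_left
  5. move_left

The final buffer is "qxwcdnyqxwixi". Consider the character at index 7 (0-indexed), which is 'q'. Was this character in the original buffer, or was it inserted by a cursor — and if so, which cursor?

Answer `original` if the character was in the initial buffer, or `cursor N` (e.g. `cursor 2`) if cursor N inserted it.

Answer: cursor 2

Derivation:
After op 1 (insert('q')): buffer="qcdnyqixi" (len 9), cursors c1@1 c2@6, authorship 1....2...
After op 2 (insert('x')): buffer="qxcdnyqxixi" (len 11), cursors c1@2 c2@8, authorship 11....22...
After op 3 (insert('w')): buffer="qxwcdnyqxwixi" (len 13), cursors c1@3 c2@10, authorship 111....222...
After op 4 (move_left): buffer="qxwcdnyqxwixi" (len 13), cursors c1@2 c2@9, authorship 111....222...
After op 5 (move_left): buffer="qxwcdnyqxwixi" (len 13), cursors c1@1 c2@8, authorship 111....222...
Authorship (.=original, N=cursor N): 1 1 1 . . . . 2 2 2 . . .
Index 7: author = 2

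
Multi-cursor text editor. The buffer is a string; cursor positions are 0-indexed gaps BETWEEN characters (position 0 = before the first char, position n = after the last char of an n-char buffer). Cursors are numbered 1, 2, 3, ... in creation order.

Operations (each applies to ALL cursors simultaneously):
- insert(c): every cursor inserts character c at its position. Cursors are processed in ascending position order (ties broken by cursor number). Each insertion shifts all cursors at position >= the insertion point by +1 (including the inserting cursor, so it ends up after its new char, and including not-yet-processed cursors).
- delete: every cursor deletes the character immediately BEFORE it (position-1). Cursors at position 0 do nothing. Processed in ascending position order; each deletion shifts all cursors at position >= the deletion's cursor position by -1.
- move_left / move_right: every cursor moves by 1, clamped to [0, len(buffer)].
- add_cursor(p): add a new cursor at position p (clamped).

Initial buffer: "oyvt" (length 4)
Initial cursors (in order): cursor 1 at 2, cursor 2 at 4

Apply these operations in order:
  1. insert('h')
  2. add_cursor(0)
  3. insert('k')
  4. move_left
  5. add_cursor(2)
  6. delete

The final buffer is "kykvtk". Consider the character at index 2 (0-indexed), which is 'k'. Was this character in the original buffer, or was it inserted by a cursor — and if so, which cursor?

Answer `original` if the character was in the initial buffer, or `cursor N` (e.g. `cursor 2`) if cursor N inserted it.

Answer: cursor 1

Derivation:
After op 1 (insert('h')): buffer="oyhvth" (len 6), cursors c1@3 c2@6, authorship ..1..2
After op 2 (add_cursor(0)): buffer="oyhvth" (len 6), cursors c3@0 c1@3 c2@6, authorship ..1..2
After op 3 (insert('k')): buffer="koyhkvthk" (len 9), cursors c3@1 c1@5 c2@9, authorship 3..11..22
After op 4 (move_left): buffer="koyhkvthk" (len 9), cursors c3@0 c1@4 c2@8, authorship 3..11..22
After op 5 (add_cursor(2)): buffer="koyhkvthk" (len 9), cursors c3@0 c4@2 c1@4 c2@8, authorship 3..11..22
After op 6 (delete): buffer="kykvtk" (len 6), cursors c3@0 c4@1 c1@2 c2@5, authorship 3.1..2
Authorship (.=original, N=cursor N): 3 . 1 . . 2
Index 2: author = 1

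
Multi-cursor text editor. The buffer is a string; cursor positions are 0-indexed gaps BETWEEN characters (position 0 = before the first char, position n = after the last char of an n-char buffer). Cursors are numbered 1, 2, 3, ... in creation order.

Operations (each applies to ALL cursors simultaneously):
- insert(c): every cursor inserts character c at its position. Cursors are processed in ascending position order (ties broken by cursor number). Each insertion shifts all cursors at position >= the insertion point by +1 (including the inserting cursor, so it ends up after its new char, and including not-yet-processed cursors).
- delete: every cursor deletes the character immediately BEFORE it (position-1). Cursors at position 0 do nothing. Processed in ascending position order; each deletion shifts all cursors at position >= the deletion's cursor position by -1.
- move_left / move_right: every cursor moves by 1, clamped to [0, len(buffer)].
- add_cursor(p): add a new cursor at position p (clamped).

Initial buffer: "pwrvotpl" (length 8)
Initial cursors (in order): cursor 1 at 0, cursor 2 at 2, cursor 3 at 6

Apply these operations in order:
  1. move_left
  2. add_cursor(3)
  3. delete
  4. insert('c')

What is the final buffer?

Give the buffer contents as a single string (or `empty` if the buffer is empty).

Answer: ccwcvctpl

Derivation:
After op 1 (move_left): buffer="pwrvotpl" (len 8), cursors c1@0 c2@1 c3@5, authorship ........
After op 2 (add_cursor(3)): buffer="pwrvotpl" (len 8), cursors c1@0 c2@1 c4@3 c3@5, authorship ........
After op 3 (delete): buffer="wvtpl" (len 5), cursors c1@0 c2@0 c4@1 c3@2, authorship .....
After op 4 (insert('c')): buffer="ccwcvctpl" (len 9), cursors c1@2 c2@2 c4@4 c3@6, authorship 12.4.3...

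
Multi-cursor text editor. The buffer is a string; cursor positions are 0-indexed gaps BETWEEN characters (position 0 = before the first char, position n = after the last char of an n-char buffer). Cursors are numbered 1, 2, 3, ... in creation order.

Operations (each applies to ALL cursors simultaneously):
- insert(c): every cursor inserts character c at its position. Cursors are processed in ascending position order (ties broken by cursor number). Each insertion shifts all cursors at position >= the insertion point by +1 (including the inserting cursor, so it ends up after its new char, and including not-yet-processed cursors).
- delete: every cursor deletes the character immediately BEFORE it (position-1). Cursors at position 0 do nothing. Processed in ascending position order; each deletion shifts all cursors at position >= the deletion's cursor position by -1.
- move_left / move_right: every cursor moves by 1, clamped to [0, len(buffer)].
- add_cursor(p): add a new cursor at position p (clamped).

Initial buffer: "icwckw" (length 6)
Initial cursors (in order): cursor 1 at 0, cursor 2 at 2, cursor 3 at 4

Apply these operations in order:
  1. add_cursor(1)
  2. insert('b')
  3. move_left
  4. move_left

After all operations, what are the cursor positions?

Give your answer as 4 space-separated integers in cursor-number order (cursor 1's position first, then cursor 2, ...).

After op 1 (add_cursor(1)): buffer="icwckw" (len 6), cursors c1@0 c4@1 c2@2 c3@4, authorship ......
After op 2 (insert('b')): buffer="bibcbwcbkw" (len 10), cursors c1@1 c4@3 c2@5 c3@8, authorship 1.4.2..3..
After op 3 (move_left): buffer="bibcbwcbkw" (len 10), cursors c1@0 c4@2 c2@4 c3@7, authorship 1.4.2..3..
After op 4 (move_left): buffer="bibcbwcbkw" (len 10), cursors c1@0 c4@1 c2@3 c3@6, authorship 1.4.2..3..

Answer: 0 3 6 1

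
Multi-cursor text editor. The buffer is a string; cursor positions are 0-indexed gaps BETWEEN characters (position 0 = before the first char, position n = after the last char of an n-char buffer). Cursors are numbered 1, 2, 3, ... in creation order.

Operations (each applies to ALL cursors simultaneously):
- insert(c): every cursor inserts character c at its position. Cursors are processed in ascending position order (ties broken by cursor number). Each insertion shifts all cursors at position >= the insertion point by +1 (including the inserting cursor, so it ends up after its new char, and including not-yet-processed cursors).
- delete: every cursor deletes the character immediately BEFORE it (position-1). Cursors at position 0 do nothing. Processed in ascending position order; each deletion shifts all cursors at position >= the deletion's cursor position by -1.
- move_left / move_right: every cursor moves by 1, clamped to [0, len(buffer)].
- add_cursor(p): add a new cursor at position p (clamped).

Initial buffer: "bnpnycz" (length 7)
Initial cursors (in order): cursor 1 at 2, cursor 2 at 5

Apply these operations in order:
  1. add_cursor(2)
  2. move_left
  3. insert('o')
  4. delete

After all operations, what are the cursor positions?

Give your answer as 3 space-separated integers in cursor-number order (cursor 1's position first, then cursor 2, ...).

After op 1 (add_cursor(2)): buffer="bnpnycz" (len 7), cursors c1@2 c3@2 c2@5, authorship .......
After op 2 (move_left): buffer="bnpnycz" (len 7), cursors c1@1 c3@1 c2@4, authorship .......
After op 3 (insert('o')): buffer="boonpnoycz" (len 10), cursors c1@3 c3@3 c2@7, authorship .13...2...
After op 4 (delete): buffer="bnpnycz" (len 7), cursors c1@1 c3@1 c2@4, authorship .......

Answer: 1 4 1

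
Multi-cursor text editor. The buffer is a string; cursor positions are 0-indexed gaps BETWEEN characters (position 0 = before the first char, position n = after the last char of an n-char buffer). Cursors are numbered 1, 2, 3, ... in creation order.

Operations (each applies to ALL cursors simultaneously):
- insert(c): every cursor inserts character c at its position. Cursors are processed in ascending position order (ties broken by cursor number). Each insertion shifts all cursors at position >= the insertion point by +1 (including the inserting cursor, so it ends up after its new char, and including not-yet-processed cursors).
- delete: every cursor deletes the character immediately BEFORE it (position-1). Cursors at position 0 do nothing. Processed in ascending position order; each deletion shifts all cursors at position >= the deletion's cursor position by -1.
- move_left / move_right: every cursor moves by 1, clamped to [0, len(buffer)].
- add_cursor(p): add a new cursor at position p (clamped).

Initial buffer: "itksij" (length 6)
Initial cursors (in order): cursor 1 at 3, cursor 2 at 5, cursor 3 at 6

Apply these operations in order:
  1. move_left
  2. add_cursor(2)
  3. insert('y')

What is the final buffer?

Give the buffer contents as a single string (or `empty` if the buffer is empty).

After op 1 (move_left): buffer="itksij" (len 6), cursors c1@2 c2@4 c3@5, authorship ......
After op 2 (add_cursor(2)): buffer="itksij" (len 6), cursors c1@2 c4@2 c2@4 c3@5, authorship ......
After op 3 (insert('y')): buffer="ityyksyiyj" (len 10), cursors c1@4 c4@4 c2@7 c3@9, authorship ..14..2.3.

Answer: ityyksyiyj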